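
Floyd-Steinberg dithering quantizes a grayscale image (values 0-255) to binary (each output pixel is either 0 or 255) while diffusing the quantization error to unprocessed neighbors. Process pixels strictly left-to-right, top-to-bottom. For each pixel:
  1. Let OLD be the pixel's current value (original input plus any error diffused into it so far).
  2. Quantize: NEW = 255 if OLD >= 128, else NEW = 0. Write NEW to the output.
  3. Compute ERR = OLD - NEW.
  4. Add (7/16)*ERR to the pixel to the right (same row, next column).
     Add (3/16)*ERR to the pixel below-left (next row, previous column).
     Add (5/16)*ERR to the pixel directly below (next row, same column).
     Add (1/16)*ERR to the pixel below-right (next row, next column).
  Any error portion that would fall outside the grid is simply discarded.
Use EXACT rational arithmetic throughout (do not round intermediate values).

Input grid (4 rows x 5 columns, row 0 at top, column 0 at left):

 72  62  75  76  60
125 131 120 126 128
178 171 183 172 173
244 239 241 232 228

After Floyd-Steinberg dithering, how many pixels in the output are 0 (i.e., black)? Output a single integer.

Answer: 8

Derivation:
(0,0): OLD=72 → NEW=0, ERR=72
(0,1): OLD=187/2 → NEW=0, ERR=187/2
(0,2): OLD=3709/32 → NEW=0, ERR=3709/32
(0,3): OLD=64875/512 → NEW=0, ERR=64875/512
(0,4): OLD=945645/8192 → NEW=0, ERR=945645/8192
(1,0): OLD=5281/32 → NEW=255, ERR=-2879/32
(1,1): OLD=37655/256 → NEW=255, ERR=-27625/256
(1,2): OLD=1135507/8192 → NEW=255, ERR=-953453/8192
(1,3): OLD=4704335/32768 → NEW=255, ERR=-3651505/32768
(1,4): OLD=64613229/524288 → NEW=0, ERR=64613229/524288
(2,0): OLD=531053/4096 → NEW=255, ERR=-513427/4096
(2,1): OLD=7207951/131072 → NEW=0, ERR=7207951/131072
(2,2): OLD=299996173/2097152 → NEW=255, ERR=-234777587/2097152
(2,3): OLD=3490712375/33554432 → NEW=0, ERR=3490712375/33554432
(2,4): OLD=134250746561/536870912 → NEW=255, ERR=-2651335999/536870912
(3,0): OLD=451180621/2097152 → NEW=255, ERR=-83593139/2097152
(3,1): OLD=3521892985/16777216 → NEW=255, ERR=-756297095/16777216
(3,2): OLD=112332896083/536870912 → NEW=255, ERR=-24569186477/536870912
(3,3): OLD=254010054967/1073741824 → NEW=255, ERR=-19794110153/1073741824
(3,4): OLD=3863640838891/17179869184 → NEW=255, ERR=-517225803029/17179869184
Output grid:
  Row 0: .....  (5 black, running=5)
  Row 1: ####.  (1 black, running=6)
  Row 2: #.#.#  (2 black, running=8)
  Row 3: #####  (0 black, running=8)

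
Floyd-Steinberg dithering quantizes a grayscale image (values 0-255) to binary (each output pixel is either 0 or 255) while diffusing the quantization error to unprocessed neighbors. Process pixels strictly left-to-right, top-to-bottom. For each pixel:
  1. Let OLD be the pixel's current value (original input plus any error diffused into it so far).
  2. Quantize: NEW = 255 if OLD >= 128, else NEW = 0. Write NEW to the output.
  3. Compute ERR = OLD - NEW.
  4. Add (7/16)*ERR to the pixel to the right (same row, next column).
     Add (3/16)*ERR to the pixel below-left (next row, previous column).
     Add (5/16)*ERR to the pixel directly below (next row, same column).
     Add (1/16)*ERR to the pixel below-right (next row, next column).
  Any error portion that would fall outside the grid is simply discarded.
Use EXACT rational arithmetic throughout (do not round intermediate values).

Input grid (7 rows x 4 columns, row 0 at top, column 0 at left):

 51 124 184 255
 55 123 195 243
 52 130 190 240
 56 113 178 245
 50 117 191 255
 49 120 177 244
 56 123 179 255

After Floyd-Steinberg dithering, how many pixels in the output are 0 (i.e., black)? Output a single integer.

(0,0): OLD=51 → NEW=0, ERR=51
(0,1): OLD=2341/16 → NEW=255, ERR=-1739/16
(0,2): OLD=34931/256 → NEW=255, ERR=-30349/256
(0,3): OLD=832037/4096 → NEW=255, ERR=-212443/4096
(1,0): OLD=12943/256 → NEW=0, ERR=12943/256
(1,1): OLD=188649/2048 → NEW=0, ERR=188649/2048
(1,2): OLD=11910173/65536 → NEW=255, ERR=-4801507/65536
(1,3): OLD=196428635/1048576 → NEW=255, ERR=-70958245/1048576
(2,0): OLD=2787603/32768 → NEW=0, ERR=2787603/32768
(2,1): OLD=194434049/1048576 → NEW=255, ERR=-72952831/1048576
(2,2): OLD=272074277/2097152 → NEW=255, ERR=-262699483/2097152
(2,3): OLD=5350936625/33554432 → NEW=255, ERR=-3205443535/33554432
(3,0): OLD=1166682083/16777216 → NEW=0, ERR=1166682083/16777216
(3,1): OLD=27786219773/268435456 → NEW=0, ERR=27786219773/268435456
(3,2): OLD=695273478403/4294967296 → NEW=255, ERR=-399943182077/4294967296
(3,3): OLD=11447177122197/68719476736 → NEW=255, ERR=-6076289445483/68719476736
(4,0): OLD=391441590759/4294967296 → NEW=0, ERR=391441590759/4294967296
(4,1): OLD=6051004281141/34359738368 → NEW=255, ERR=-2710729002699/34359738368
(4,2): OLD=128945464226709/1099511627776 → NEW=0, ERR=128945464226709/1099511627776
(4,3): OLD=4800137080662691/17592186044416 → NEW=255, ERR=314129639336611/17592186044416
(5,0): OLD=34463511502775/549755813888 → NEW=0, ERR=34463511502775/549755813888
(5,1): OLD=2646880285851361/17592186044416 → NEW=255, ERR=-1839127155474719/17592186044416
(5,2): OLD=1463041049882117/8796093022208 → NEW=255, ERR=-779962670780923/8796093022208
(5,3): OLD=61394192550777541/281474976710656 → NEW=255, ERR=-10381926510439739/281474976710656
(6,0): OLD=15759379069816579/281474976710656 → NEW=0, ERR=15759379069816579/281474976710656
(6,1): OLD=459897136711761733/4503599627370496 → NEW=0, ERR=459897136711761733/4503599627370496
(6,2): OLD=13151735828269634259/72057594037927936 → NEW=255, ERR=-5222950651401989421/72057594037927936
(6,3): OLD=237756008982531865797/1152921504606846976 → NEW=255, ERR=-56238974692214113083/1152921504606846976
Output grid:
  Row 0: .###  (1 black, running=1)
  Row 1: ..##  (2 black, running=3)
  Row 2: .###  (1 black, running=4)
  Row 3: ..##  (2 black, running=6)
  Row 4: .#.#  (2 black, running=8)
  Row 5: .###  (1 black, running=9)
  Row 6: ..##  (2 black, running=11)

Answer: 11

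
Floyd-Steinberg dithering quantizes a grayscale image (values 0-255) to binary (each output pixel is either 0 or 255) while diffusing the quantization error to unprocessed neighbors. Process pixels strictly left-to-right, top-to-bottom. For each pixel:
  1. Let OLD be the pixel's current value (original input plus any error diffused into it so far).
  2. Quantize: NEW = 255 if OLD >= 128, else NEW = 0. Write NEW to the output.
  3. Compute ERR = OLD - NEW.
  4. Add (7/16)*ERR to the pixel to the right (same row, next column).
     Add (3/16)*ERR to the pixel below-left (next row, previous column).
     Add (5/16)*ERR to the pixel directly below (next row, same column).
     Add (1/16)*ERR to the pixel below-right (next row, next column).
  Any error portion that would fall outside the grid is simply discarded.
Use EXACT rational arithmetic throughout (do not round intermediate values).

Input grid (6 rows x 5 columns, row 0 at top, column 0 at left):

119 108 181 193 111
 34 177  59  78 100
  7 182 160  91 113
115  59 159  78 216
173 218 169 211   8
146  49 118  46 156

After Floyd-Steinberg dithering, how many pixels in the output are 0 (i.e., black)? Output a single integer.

(0,0): OLD=119 → NEW=0, ERR=119
(0,1): OLD=2561/16 → NEW=255, ERR=-1519/16
(0,2): OLD=35703/256 → NEW=255, ERR=-29577/256
(0,3): OLD=583489/4096 → NEW=255, ERR=-460991/4096
(0,4): OLD=4047559/65536 → NEW=0, ERR=4047559/65536
(1,0): OLD=13667/256 → NEW=0, ERR=13667/256
(1,1): OLD=320437/2048 → NEW=255, ERR=-201803/2048
(1,2): OLD=-3096615/65536 → NEW=0, ERR=-3096615/65536
(1,3): OLD=6951077/262144 → NEW=0, ERR=6951077/262144
(1,4): OLD=519535695/4194304 → NEW=0, ERR=519535695/4194304
(2,0): OLD=170647/32768 → NEW=0, ERR=170647/32768
(2,1): OLD=155150317/1048576 → NEW=255, ERR=-112236563/1048576
(2,2): OLD=1631059207/16777216 → NEW=0, ERR=1631059207/16777216
(2,3): OLD=43511080485/268435456 → NEW=255, ERR=-24939960795/268435456
(2,4): OLD=484120904131/4294967296 → NEW=0, ERR=484120904131/4294967296
(3,0): OLD=1619973671/16777216 → NEW=0, ERR=1619973671/16777216
(3,1): OLD=11589565723/134217728 → NEW=0, ERR=11589565723/134217728
(3,2): OLD=872086014233/4294967296 → NEW=255, ERR=-223130646247/4294967296
(3,3): OLD=459115208433/8589934592 → NEW=0, ERR=459115208433/8589934592
(3,4): OLD=36943750704853/137438953472 → NEW=255, ERR=1896817569493/137438953472
(4,0): OLD=471082315113/2147483648 → NEW=255, ERR=-76526015127/2147483648
(4,1): OLD=15509133553385/68719476736 → NEW=255, ERR=-2014333014295/68719476736
(4,2): OLD=170819304946887/1099511627776 → NEW=255, ERR=-109556160135993/1099511627776
(4,3): OLD=3227294044045545/17592186044416 → NEW=255, ERR=-1258713397280535/17592186044416
(4,4): OLD=-4404962775932193/281474976710656 → NEW=0, ERR=-4404962775932193/281474976710656
(5,0): OLD=142241536192091/1099511627776 → NEW=255, ERR=-138133928890789/1099511627776
(5,1): OLD=-316958413677871/8796093022208 → NEW=0, ERR=-316958413677871/8796093022208
(5,2): OLD=15720327205986649/281474976710656 → NEW=0, ERR=15720327205986649/281474976710656
(5,3): OLD=43812384048973943/1125899906842624 → NEW=0, ERR=43812384048973943/1125899906842624
(5,4): OLD=2948275942877409005/18014398509481984 → NEW=255, ERR=-1645395677040496915/18014398509481984
Output grid:
  Row 0: .###.  (2 black, running=2)
  Row 1: .#...  (4 black, running=6)
  Row 2: .#.#.  (3 black, running=9)
  Row 3: ..#.#  (3 black, running=12)
  Row 4: ####.  (1 black, running=13)
  Row 5: #...#  (3 black, running=16)

Answer: 16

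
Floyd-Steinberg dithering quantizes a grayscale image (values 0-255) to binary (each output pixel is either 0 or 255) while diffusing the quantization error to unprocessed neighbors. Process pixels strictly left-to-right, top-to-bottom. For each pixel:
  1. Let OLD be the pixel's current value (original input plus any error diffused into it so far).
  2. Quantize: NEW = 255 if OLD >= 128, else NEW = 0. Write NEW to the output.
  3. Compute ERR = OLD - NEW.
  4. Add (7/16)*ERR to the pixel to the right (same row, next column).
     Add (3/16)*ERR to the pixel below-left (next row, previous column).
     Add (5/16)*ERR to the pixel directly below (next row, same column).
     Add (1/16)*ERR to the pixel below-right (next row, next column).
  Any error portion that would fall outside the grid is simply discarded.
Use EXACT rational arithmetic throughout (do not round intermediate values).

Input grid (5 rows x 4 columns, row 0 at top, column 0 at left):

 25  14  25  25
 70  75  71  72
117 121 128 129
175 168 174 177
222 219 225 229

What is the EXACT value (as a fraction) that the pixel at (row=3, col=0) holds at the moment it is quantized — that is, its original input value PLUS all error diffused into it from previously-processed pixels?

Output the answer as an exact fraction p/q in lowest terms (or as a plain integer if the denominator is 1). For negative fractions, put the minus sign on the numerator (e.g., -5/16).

(0,0): OLD=25 → NEW=0, ERR=25
(0,1): OLD=399/16 → NEW=0, ERR=399/16
(0,2): OLD=9193/256 → NEW=0, ERR=9193/256
(0,3): OLD=166751/4096 → NEW=0, ERR=166751/4096
(1,0): OLD=21117/256 → NEW=0, ERR=21117/256
(1,1): OLD=260459/2048 → NEW=0, ERR=260459/2048
(1,2): OLD=9637319/65536 → NEW=255, ERR=-7074361/65536
(1,3): OLD=41670433/1048576 → NEW=0, ERR=41670433/1048576
(2,0): OLD=5459913/32768 → NEW=255, ERR=-2895927/32768
(2,1): OLD=112191027/1048576 → NEW=0, ERR=112191027/1048576
(2,2): OLD=328154783/2097152 → NEW=255, ERR=-206618977/2097152
(2,3): OLD=3072513667/33554432 → NEW=0, ERR=3072513667/33554432
(3,0): OLD=2809237561/16777216 → NEW=255, ERR=-1468952519/16777216
Target (3,0): original=175, with diffused error = 2809237561/16777216

Answer: 2809237561/16777216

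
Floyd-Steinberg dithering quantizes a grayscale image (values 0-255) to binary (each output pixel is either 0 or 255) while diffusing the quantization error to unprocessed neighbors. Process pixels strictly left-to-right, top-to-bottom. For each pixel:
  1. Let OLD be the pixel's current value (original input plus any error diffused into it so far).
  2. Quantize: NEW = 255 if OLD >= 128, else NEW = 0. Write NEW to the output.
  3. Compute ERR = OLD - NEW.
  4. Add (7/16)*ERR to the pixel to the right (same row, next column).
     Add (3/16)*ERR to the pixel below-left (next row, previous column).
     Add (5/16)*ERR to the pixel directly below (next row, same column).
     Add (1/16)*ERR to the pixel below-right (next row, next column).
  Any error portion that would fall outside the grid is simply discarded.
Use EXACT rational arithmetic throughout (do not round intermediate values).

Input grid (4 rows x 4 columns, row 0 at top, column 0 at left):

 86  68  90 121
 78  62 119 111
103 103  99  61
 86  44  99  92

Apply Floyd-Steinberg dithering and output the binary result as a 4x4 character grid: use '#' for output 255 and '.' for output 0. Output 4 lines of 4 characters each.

Answer: ..#.
.#.#
.#..
..#.

Derivation:
(0,0): OLD=86 → NEW=0, ERR=86
(0,1): OLD=845/8 → NEW=0, ERR=845/8
(0,2): OLD=17435/128 → NEW=255, ERR=-15205/128
(0,3): OLD=141373/2048 → NEW=0, ERR=141373/2048
(1,0): OLD=15959/128 → NEW=0, ERR=15959/128
(1,1): OLD=135841/1024 → NEW=255, ERR=-125279/1024
(1,2): OLD=1569525/32768 → NEW=0, ERR=1569525/32768
(1,3): OLD=76600003/524288 → NEW=255, ERR=-57093437/524288
(2,0): OLD=1950075/16384 → NEW=0, ERR=1950075/16384
(2,1): OLD=70052153/524288 → NEW=255, ERR=-63641287/524288
(2,2): OLD=34390253/1048576 → NEW=0, ERR=34390253/1048576
(2,3): OLD=743432377/16777216 → NEW=0, ERR=743432377/16777216
(3,0): OLD=842508427/8388608 → NEW=0, ERR=842508427/8388608
(3,1): OLD=8535640533/134217728 → NEW=0, ERR=8535640533/134217728
(3,2): OLD=295910334379/2147483648 → NEW=255, ERR=-251697995861/2147483648
(3,3): OLD=1945437918253/34359738368 → NEW=0, ERR=1945437918253/34359738368
Row 0: ..#.
Row 1: .#.#
Row 2: .#..
Row 3: ..#.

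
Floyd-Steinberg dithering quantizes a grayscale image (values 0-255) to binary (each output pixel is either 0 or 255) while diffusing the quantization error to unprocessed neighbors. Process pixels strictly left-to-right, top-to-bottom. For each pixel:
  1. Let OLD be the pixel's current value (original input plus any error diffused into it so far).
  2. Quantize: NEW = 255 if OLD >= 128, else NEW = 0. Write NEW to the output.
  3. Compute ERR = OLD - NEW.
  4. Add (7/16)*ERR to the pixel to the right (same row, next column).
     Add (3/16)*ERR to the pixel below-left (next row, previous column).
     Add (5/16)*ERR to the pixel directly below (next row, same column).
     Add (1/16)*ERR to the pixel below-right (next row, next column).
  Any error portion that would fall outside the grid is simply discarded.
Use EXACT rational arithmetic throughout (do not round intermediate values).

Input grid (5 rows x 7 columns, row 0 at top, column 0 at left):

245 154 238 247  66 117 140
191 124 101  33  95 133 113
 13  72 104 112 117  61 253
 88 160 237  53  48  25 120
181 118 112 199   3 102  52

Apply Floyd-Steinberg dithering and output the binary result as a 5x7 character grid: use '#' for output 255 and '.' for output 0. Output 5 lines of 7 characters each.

(0,0): OLD=245 → NEW=255, ERR=-10
(0,1): OLD=1197/8 → NEW=255, ERR=-843/8
(0,2): OLD=24563/128 → NEW=255, ERR=-8077/128
(0,3): OLD=449317/2048 → NEW=255, ERR=-72923/2048
(0,4): OLD=1652227/32768 → NEW=0, ERR=1652227/32768
(0,5): OLD=72907285/524288 → NEW=255, ERR=-60786155/524288
(0,6): OLD=748902035/8388608 → NEW=0, ERR=748902035/8388608
(1,0): OLD=21519/128 → NEW=255, ERR=-11121/128
(1,1): OLD=41577/1024 → NEW=0, ERR=41577/1024
(1,2): OLD=2810909/32768 → NEW=0, ERR=2810909/32768
(1,3): OLD=8508249/131072 → NEW=0, ERR=8508249/131072
(1,4): OLD=966300139/8388608 → NEW=0, ERR=966300139/8388608
(1,5): OLD=11210921307/67108864 → NEW=255, ERR=-5901839013/67108864
(1,6): OLD=102195406581/1073741824 → NEW=0, ERR=102195406581/1073741824
(2,0): OLD=-107117/16384 → NEW=0, ERR=-107117/16384
(2,1): OLD=48487169/524288 → NEW=0, ERR=48487169/524288
(2,2): OLD=1560084547/8388608 → NEW=255, ERR=-579010493/8388608
(2,3): OLD=8660222443/67108864 → NEW=255, ERR=-8452537877/67108864
(2,4): OLD=45881370139/536870912 → NEW=0, ERR=45881370139/536870912
(2,5): OLD=1648436718665/17179869184 → NEW=0, ERR=1648436718665/17179869184
(2,6): OLD=87747929226639/274877906944 → NEW=255, ERR=17654062955919/274877906944
(3,0): OLD=866520291/8388608 → NEW=0, ERR=866520291/8388608
(3,1): OLD=14813788327/67108864 → NEW=255, ERR=-2298971993/67108864
(3,2): OLD=98036166309/536870912 → NEW=255, ERR=-38865916251/536870912
(3,3): OLD=-13577239149/2147483648 → NEW=0, ERR=-13577239149/2147483648
(3,4): OLD=22556293822691/274877906944 → NEW=0, ERR=22556293822691/274877906944
(3,5): OLD=238086803704281/2199023255552 → NEW=0, ERR=238086803704281/2199023255552
(3,6): OLD=6805894694815687/35184372088832 → NEW=255, ERR=-2166120187836473/35184372088832
(4,0): OLD=222111165805/1073741824 → NEW=255, ERR=-51692999315/1073741824
(4,1): OLD=1359174908809/17179869184 → NEW=0, ERR=1359174908809/17179869184
(4,2): OLD=33167612769447/274877906944 → NEW=0, ERR=33167612769447/274877906944
(4,3): OLD=573232322194013/2199023255552 → NEW=255, ERR=12481392028253/2199023255552
(4,4): OLD=897765965798087/17592186044416 → NEW=0, ERR=897765965798087/17592186044416
(4,5): OLD=85425408112284551/562949953421312 → NEW=255, ERR=-58126830010150009/562949953421312
(4,6): OLD=-50852842103140383/9007199254740992 → NEW=0, ERR=-50852842103140383/9007199254740992
Row 0: ####.#.
Row 1: #....#.
Row 2: ..##..#
Row 3: .##...#
Row 4: #..#.#.

Answer: ####.#.
#....#.
..##..#
.##...#
#..#.#.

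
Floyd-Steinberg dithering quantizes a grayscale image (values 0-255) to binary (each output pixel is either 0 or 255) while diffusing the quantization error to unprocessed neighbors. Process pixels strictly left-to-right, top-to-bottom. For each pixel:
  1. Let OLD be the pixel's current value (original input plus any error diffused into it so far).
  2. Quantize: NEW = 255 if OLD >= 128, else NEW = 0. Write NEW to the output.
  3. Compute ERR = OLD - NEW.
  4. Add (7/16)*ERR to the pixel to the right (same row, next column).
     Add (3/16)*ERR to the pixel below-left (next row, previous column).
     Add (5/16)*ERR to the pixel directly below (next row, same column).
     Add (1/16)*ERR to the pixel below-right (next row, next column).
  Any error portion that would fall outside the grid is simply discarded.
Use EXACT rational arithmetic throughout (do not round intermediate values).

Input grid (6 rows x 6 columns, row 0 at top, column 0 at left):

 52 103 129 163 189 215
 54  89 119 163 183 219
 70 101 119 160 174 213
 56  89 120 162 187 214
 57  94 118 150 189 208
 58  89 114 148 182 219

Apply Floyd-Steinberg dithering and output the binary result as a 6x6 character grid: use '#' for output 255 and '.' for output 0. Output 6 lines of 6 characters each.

(0,0): OLD=52 → NEW=0, ERR=52
(0,1): OLD=503/4 → NEW=0, ERR=503/4
(0,2): OLD=11777/64 → NEW=255, ERR=-4543/64
(0,3): OLD=135111/1024 → NEW=255, ERR=-126009/1024
(0,4): OLD=2214513/16384 → NEW=255, ERR=-1963407/16384
(0,5): OLD=42617111/262144 → NEW=255, ERR=-24229609/262144
(1,0): OLD=6005/64 → NEW=0, ERR=6005/64
(1,1): OLD=81555/512 → NEW=255, ERR=-49005/512
(1,2): OLD=650927/16384 → NEW=0, ERR=650927/16384
(1,3): OLD=7538003/65536 → NEW=0, ERR=7538003/65536
(1,4): OLD=716602025/4194304 → NEW=255, ERR=-352945495/4194304
(1,5): OLD=9785221839/67108864 → NEW=255, ERR=-7327538481/67108864
(2,0): OLD=666625/8192 → NEW=0, ERR=666625/8192
(2,1): OLD=31458555/262144 → NEW=0, ERR=31458555/262144
(2,2): OLD=836771697/4194304 → NEW=255, ERR=-232775823/4194304
(2,3): OLD=5313974633/33554432 → NEW=255, ERR=-3242405527/33554432
(2,4): OLD=98938060027/1073741824 → NEW=0, ERR=98938060027/1073741824
(2,5): OLD=3675321431181/17179869184 → NEW=255, ERR=-705545210739/17179869184
(3,0): OLD=435916689/4194304 → NEW=0, ERR=435916689/4194304
(3,1): OLD=5591887325/33554432 → NEW=255, ERR=-2964492835/33554432
(3,2): OLD=14330752567/268435456 → NEW=0, ERR=14330752567/268435456
(3,3): OLD=2902838564757/17179869184 → NEW=255, ERR=-1478028077163/17179869184
(3,4): OLD=22597134799253/137438953472 → NEW=255, ERR=-12449798336107/137438953472
(3,5): OLD=367884651589275/2199023255552 → NEW=255, ERR=-192866278576485/2199023255552
(4,0): OLD=39144831039/536870912 → NEW=0, ERR=39144831039/536870912
(4,1): OLD=986090093715/8589934592 → NEW=0, ERR=986090093715/8589934592
(4,2): OLD=44874790589833/274877906944 → NEW=255, ERR=-25219075680887/274877906944
(4,3): OLD=304907101338317/4398046511104 → NEW=0, ERR=304907101338317/4398046511104
(4,4): OLD=11906501765956957/70368744177664 → NEW=255, ERR=-6037527999347363/70368744177664
(4,5): OLD=154691583307509867/1125899906842624 → NEW=255, ERR=-132412892937359253/1125899906842624
(5,0): OLD=14061316065641/137438953472 → NEW=0, ERR=14061316065641/137438953472
(5,1): OLD=690443905850937/4398046511104 → NEW=255, ERR=-431057954480583/4398046511104
(5,2): OLD=2203352266207843/35184372088832 → NEW=0, ERR=2203352266207843/35184372088832
(5,3): OLD=197304018674334353/1125899906842624 → NEW=255, ERR=-89800457570534767/1125899906842624
(5,4): OLD=230979078114340009/2251799813685248 → NEW=0, ERR=230979078114340009/2251799813685248
(5,5): OLD=7989830268600780909/36028797018963968 → NEW=255, ERR=-1197512971235030931/36028797018963968
Row 0: ..####
Row 1: .#..##
Row 2: ..##.#
Row 3: .#.###
Row 4: ..#.##
Row 5: .#.#.#

Answer: ..####
.#..##
..##.#
.#.###
..#.##
.#.#.#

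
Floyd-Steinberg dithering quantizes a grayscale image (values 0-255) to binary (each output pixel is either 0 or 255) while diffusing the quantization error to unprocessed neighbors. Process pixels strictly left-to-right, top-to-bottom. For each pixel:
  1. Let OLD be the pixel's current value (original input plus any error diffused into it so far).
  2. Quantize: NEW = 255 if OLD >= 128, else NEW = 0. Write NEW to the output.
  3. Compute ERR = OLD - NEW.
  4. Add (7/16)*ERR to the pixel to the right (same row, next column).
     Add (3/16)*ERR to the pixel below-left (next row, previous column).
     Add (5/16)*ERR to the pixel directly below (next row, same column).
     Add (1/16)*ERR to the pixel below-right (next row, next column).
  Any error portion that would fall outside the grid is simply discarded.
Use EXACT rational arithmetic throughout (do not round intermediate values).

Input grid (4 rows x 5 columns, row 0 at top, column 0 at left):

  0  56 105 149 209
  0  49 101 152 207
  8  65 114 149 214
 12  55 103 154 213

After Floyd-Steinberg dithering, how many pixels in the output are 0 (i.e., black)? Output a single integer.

(0,0): OLD=0 → NEW=0, ERR=0
(0,1): OLD=56 → NEW=0, ERR=56
(0,2): OLD=259/2 → NEW=255, ERR=-251/2
(0,3): OLD=3011/32 → NEW=0, ERR=3011/32
(0,4): OLD=128085/512 → NEW=255, ERR=-2475/512
(1,0): OLD=21/2 → NEW=0, ERR=21/2
(1,1): OLD=761/16 → NEW=0, ERR=761/16
(1,2): OLD=53111/512 → NEW=0, ERR=53111/512
(1,3): OLD=111635/512 → NEW=255, ERR=-18925/512
(1,4): OLD=799535/4096 → NEW=255, ERR=-244945/4096
(2,0): OLD=5171/256 → NEW=0, ERR=5171/256
(2,1): OLD=891343/8192 → NEW=0, ERR=891343/8192
(2,2): OLD=24911721/131072 → NEW=255, ERR=-8511639/131072
(2,3): OLD=218751871/2097152 → NEW=0, ERR=218751871/2097152
(2,4): OLD=8007335545/33554432 → NEW=255, ERR=-549044615/33554432
(3,0): OLD=5074253/131072 → NEW=0, ERR=5074253/131072
(3,1): OLD=99641603/1048576 → NEW=0, ERR=99641603/1048576
(3,2): OLD=5054597239/33554432 → NEW=255, ERR=-3501782921/33554432
(3,3): OLD=17959919063/134217728 → NEW=255, ERR=-16265601577/134217728
(3,4): OLD=346574033429/2147483648 → NEW=255, ERR=-201034296811/2147483648
Output grid:
  Row 0: ..#.#  (3 black, running=3)
  Row 1: ...##  (3 black, running=6)
  Row 2: ..#.#  (3 black, running=9)
  Row 3: ..###  (2 black, running=11)

Answer: 11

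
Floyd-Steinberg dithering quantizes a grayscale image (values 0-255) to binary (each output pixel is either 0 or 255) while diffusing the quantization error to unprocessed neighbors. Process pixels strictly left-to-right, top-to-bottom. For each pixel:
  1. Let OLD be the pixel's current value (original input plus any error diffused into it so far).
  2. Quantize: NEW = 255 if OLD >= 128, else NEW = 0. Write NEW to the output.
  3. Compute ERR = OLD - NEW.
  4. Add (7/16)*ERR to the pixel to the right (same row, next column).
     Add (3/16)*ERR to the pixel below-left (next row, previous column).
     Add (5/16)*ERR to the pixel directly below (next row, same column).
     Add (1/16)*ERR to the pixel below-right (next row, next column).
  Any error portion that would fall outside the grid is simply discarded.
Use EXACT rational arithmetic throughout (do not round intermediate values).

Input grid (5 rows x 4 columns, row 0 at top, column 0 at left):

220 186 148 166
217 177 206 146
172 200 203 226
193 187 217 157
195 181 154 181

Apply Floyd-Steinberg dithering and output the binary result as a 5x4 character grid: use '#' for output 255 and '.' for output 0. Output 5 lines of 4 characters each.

(0,0): OLD=220 → NEW=255, ERR=-35
(0,1): OLD=2731/16 → NEW=255, ERR=-1349/16
(0,2): OLD=28445/256 → NEW=0, ERR=28445/256
(0,3): OLD=879051/4096 → NEW=255, ERR=-165429/4096
(1,0): OLD=48705/256 → NEW=255, ERR=-16575/256
(1,1): OLD=288711/2048 → NEW=255, ERR=-233529/2048
(1,2): OLD=11664979/65536 → NEW=255, ERR=-5046701/65536
(1,3): OLD=111812789/1048576 → NEW=0, ERR=111812789/1048576
(2,0): OLD=4272509/32768 → NEW=255, ERR=-4083331/32768
(2,1): OLD=95800623/1048576 → NEW=0, ERR=95800623/1048576
(2,2): OLD=486064331/2097152 → NEW=255, ERR=-48709429/2097152
(2,3): OLD=8198969087/33554432 → NEW=255, ERR=-357411073/33554432
(3,0): OLD=2872071597/16777216 → NEW=255, ERR=-1406118483/16777216
(3,1): OLD=44758958963/268435456 → NEW=255, ERR=-23692082317/268435456
(3,2): OLD=750936386189/4294967296 → NEW=255, ERR=-344280274291/4294967296
(3,3): OLD=8050495930203/68719476736 → NEW=0, ERR=8050495930203/68719476736
(4,0): OLD=653952897129/4294967296 → NEW=255, ERR=-441263763351/4294967296
(4,1): OLD=3030602602939/34359738368 → NEW=0, ERR=3030602602939/34359738368
(4,2): OLD=202297119892827/1099511627776 → NEW=255, ERR=-78078345190053/1099511627776
(4,3): OLD=3193541181906669/17592186044416 → NEW=255, ERR=-1292466259419411/17592186044416
Row 0: ##.#
Row 1: ###.
Row 2: #.##
Row 3: ###.
Row 4: #.##

Answer: ##.#
###.
#.##
###.
#.##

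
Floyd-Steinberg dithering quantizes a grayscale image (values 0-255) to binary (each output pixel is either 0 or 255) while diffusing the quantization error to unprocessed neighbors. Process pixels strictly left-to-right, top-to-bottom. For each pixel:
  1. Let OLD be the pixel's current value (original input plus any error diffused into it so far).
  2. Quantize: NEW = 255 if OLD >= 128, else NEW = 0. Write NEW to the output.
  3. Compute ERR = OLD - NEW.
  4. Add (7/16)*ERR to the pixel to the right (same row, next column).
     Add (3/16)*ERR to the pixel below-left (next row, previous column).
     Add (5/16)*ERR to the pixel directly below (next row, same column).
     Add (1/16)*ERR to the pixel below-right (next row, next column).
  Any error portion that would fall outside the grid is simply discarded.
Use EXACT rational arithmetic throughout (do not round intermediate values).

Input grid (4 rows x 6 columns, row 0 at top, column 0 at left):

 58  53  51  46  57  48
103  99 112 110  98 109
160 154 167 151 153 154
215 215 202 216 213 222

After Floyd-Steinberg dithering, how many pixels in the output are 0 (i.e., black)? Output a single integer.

(0,0): OLD=58 → NEW=0, ERR=58
(0,1): OLD=627/8 → NEW=0, ERR=627/8
(0,2): OLD=10917/128 → NEW=0, ERR=10917/128
(0,3): OLD=170627/2048 → NEW=0, ERR=170627/2048
(0,4): OLD=3062165/32768 → NEW=0, ERR=3062165/32768
(0,5): OLD=46600979/524288 → NEW=0, ERR=46600979/524288
(1,0): OLD=17385/128 → NEW=255, ERR=-15255/128
(1,1): OLD=93151/1024 → NEW=0, ERR=93151/1024
(1,2): OLD=6519883/32768 → NEW=255, ERR=-1835957/32768
(1,3): OLD=17612847/131072 → NEW=255, ERR=-15810513/131072
(1,4): OLD=807845869/8388608 → NEW=0, ERR=807845869/8388608
(1,5): OLD=24796645995/134217728 → NEW=255, ERR=-9428874645/134217728
(2,0): OLD=2290693/16384 → NEW=255, ERR=-1887227/16384
(2,1): OLD=59810183/524288 → NEW=0, ERR=59810183/524288
(2,2): OLD=1530659413/8388608 → NEW=255, ERR=-608435627/8388608
(2,3): OLD=6450997997/67108864 → NEW=0, ERR=6450997997/67108864
(2,4): OLD=439030050375/2147483648 → NEW=255, ERR=-108578279865/2147483648
(2,5): OLD=3983850320481/34359738368 → NEW=0, ERR=3983850320481/34359738368
(3,0): OLD=1681024949/8388608 → NEW=255, ERR=-458070091/8388608
(3,1): OLD=13821784209/67108864 → NEW=255, ERR=-3290976111/67108864
(3,2): OLD=98265144003/536870912 → NEW=255, ERR=-38636938557/536870912
(3,3): OLD=6890534527305/34359738368 → NEW=255, ERR=-1871198756535/34359738368
(3,4): OLD=55283898304553/274877906944 → NEW=255, ERR=-14809967966167/274877906944
(3,5): OLD=1018152542698439/4398046511104 → NEW=255, ERR=-103349317633081/4398046511104
Output grid:
  Row 0: ......  (6 black, running=6)
  Row 1: #.##.#  (2 black, running=8)
  Row 2: #.#.#.  (3 black, running=11)
  Row 3: ######  (0 black, running=11)

Answer: 11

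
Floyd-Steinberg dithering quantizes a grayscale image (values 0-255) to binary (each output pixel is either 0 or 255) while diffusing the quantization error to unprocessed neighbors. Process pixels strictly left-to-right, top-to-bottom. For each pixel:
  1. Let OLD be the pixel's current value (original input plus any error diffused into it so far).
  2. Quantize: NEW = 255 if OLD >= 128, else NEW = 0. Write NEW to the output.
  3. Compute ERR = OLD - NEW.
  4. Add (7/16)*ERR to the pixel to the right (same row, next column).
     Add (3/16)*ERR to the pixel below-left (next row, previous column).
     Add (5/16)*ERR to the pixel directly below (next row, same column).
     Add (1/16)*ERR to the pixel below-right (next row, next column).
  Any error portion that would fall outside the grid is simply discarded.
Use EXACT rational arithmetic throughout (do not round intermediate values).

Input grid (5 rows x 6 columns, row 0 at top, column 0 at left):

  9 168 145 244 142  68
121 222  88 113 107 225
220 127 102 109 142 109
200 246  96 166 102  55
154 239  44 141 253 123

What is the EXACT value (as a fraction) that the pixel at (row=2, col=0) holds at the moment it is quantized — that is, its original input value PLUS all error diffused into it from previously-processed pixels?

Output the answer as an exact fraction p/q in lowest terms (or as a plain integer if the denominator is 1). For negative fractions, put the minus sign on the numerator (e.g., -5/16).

(0,0): OLD=9 → NEW=0, ERR=9
(0,1): OLD=2751/16 → NEW=255, ERR=-1329/16
(0,2): OLD=27817/256 → NEW=0, ERR=27817/256
(0,3): OLD=1194143/4096 → NEW=255, ERR=149663/4096
(0,4): OLD=10353753/65536 → NEW=255, ERR=-6357927/65536
(0,5): OLD=26797679/1048576 → NEW=0, ERR=26797679/1048576
(1,0): OLD=27709/256 → NEW=0, ERR=27709/256
(1,1): OLD=541355/2048 → NEW=255, ERR=19115/2048
(1,2): OLD=8368903/65536 → NEW=0, ERR=8368903/65536
(1,3): OLD=44272955/262144 → NEW=255, ERR=-22573765/262144
(1,4): OLD=773169297/16777216 → NEW=0, ERR=773169297/16777216
(1,5): OLD=66326347687/268435456 → NEW=255, ERR=-2124693593/268435456
(2,0): OLD=8374665/32768 → NEW=255, ERR=18825/32768
Target (2,0): original=220, with diffused error = 8374665/32768

Answer: 8374665/32768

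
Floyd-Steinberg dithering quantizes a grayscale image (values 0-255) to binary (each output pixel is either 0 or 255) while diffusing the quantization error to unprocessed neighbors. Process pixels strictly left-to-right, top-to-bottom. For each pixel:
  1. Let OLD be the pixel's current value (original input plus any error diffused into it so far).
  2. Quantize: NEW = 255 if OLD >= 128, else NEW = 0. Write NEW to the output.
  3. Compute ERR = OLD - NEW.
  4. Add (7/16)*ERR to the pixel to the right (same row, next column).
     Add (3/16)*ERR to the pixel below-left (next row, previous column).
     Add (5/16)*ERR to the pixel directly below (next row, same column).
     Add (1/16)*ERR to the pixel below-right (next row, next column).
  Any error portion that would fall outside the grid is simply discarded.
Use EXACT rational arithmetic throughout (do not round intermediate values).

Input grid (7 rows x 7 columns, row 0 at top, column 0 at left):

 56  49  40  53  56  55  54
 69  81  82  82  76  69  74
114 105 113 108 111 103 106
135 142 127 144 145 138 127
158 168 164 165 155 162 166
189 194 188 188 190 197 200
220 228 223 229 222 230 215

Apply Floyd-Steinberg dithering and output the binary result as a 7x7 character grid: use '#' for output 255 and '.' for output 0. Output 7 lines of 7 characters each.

Answer: .......
.#.#.#.
#.#.#.#
.#.#.#.
#.##.##
###.##.
#######

Derivation:
(0,0): OLD=56 → NEW=0, ERR=56
(0,1): OLD=147/2 → NEW=0, ERR=147/2
(0,2): OLD=2309/32 → NEW=0, ERR=2309/32
(0,3): OLD=43299/512 → NEW=0, ERR=43299/512
(0,4): OLD=761845/8192 → NEW=0, ERR=761845/8192
(0,5): OLD=12541875/131072 → NEW=0, ERR=12541875/131072
(0,6): OLD=201039333/2097152 → NEW=0, ERR=201039333/2097152
(1,0): OLD=3209/32 → NEW=0, ERR=3209/32
(1,1): OLD=42207/256 → NEW=255, ERR=-23073/256
(1,2): OLD=700971/8192 → NEW=0, ERR=700971/8192
(1,3): OLD=5498815/32768 → NEW=255, ERR=-2857025/32768
(1,4): OLD=189044621/2097152 → NEW=0, ERR=189044621/2097152
(1,5): OLD=2720034237/16777216 → NEW=255, ERR=-1558155843/16777216
(1,6): OLD=18604066163/268435456 → NEW=0, ERR=18604066163/268435456
(2,0): OLD=526085/4096 → NEW=255, ERR=-518395/4096
(2,1): OLD=5737767/131072 → NEW=0, ERR=5737767/131072
(2,2): OLD=287122549/2097152 → NEW=255, ERR=-247651211/2097152
(2,3): OLD=861327309/16777216 → NEW=0, ERR=861327309/16777216
(2,4): OLD=18625073645/134217728 → NEW=255, ERR=-15600446995/134217728
(2,5): OLD=179332816095/4294967296 → NEW=0, ERR=179332816095/4294967296
(2,6): OLD=9629031643913/68719476736 → NEW=255, ERR=-7894434923767/68719476736
(3,0): OLD=217385621/2097152 → NEW=0, ERR=217385621/2097152
(3,1): OLD=2868539089/16777216 → NEW=255, ERR=-1409650991/16777216
(3,2): OLD=8818056819/134217728 → NEW=0, ERR=8818056819/134217728
(3,3): OLD=85691529229/536870912 → NEW=255, ERR=-51210553331/536870912
(3,4): OLD=5358959860373/68719476736 → NEW=0, ERR=5358959860373/68719476736
(3,5): OLD=85960607655279/549755813888 → NEW=255, ERR=-54227124886161/549755813888
(3,6): OLD=444691143126769/8796093022208 → NEW=0, ERR=444691143126769/8796093022208
(4,0): OLD=46879273915/268435456 → NEW=255, ERR=-21571767365/268435456
(4,1): OLD=538513755295/4294967296 → NEW=0, ERR=538513755295/4294967296
(4,2): OLD=14860555629169/68719476736 → NEW=255, ERR=-2662910938511/68719476736
(4,3): OLD=75298006277035/549755813888 → NEW=255, ERR=-64889726264405/549755813888
(4,4): OLD=454201873868449/4398046511104 → NEW=0, ERR=454201873868449/4398046511104
(4,5): OLD=26840149648336593/140737488355328 → NEW=255, ERR=-9047909882272047/140737488355328
(4,6): OLD=332156547375131143/2251799813685248 → NEW=255, ERR=-242052405114607097/2251799813685248
(5,0): OLD=12877780979789/68719476736 → NEW=255, ERR=-4645685587891/68719476736
(5,1): OLD=105177725917967/549755813888 → NEW=255, ERR=-35010006623473/549755813888
(5,2): OLD=588169793077449/4398046511104 → NEW=255, ERR=-533332067254071/4398046511104
(5,3): OLD=4046294852793389/35184372088832 → NEW=0, ERR=4046294852793389/35184372088832
(5,4): OLD=570055020726860031/2251799813685248 → NEW=255, ERR=-4153931762878209/2251799813685248
(5,5): OLD=2925578421945407535/18014398509481984 → NEW=255, ERR=-1668093197972498385/18014398509481984
(5,6): OLD=35129194175019754209/288230376151711744 → NEW=0, ERR=35129194175019754209/288230376151711744
(6,0): OLD=1644283021499701/8796093022208 → NEW=255, ERR=-598720699163339/8796093022208
(6,1): OLD=21301661762219097/140737488355328 → NEW=255, ERR=-14586397768389543/140737488355328
(6,2): OLD=354306419850343723/2251799813685248 → NEW=255, ERR=-219902532639394517/2251799813685248
(6,3): OLD=3860281664019076277/18014398509481984 → NEW=255, ERR=-733389955898829643/18014398509481984
(6,4): OLD=6969334989323223915/36028797018963968 → NEW=255, ERR=-2218008250512587925/36028797018963968
(6,5): OLD=907887745631205275195/4611686018427387904 → NEW=255, ERR=-268092189067778640325/4611686018427387904
(6,6): OLD=16370858255236384657645/73786976294838206464 → NEW=255, ERR=-2444820699947357990675/73786976294838206464
Row 0: .......
Row 1: .#.#.#.
Row 2: #.#.#.#
Row 3: .#.#.#.
Row 4: #.##.##
Row 5: ###.##.
Row 6: #######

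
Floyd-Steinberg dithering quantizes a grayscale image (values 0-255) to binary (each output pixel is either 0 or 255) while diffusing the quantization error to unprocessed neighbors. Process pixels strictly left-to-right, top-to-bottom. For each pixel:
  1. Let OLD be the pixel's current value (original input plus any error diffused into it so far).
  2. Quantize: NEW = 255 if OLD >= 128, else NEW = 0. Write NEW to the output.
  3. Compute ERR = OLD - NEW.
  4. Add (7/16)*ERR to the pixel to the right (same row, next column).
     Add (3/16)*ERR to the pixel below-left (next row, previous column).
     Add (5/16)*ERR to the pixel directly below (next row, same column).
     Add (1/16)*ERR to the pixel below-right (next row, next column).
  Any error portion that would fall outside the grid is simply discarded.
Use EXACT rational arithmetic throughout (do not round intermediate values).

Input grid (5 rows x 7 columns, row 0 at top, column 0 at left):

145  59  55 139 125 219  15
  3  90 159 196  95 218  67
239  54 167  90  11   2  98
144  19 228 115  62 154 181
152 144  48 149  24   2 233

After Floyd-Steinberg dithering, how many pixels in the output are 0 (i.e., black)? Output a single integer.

(0,0): OLD=145 → NEW=255, ERR=-110
(0,1): OLD=87/8 → NEW=0, ERR=87/8
(0,2): OLD=7649/128 → NEW=0, ERR=7649/128
(0,3): OLD=338215/2048 → NEW=255, ERR=-184025/2048
(0,4): OLD=2807825/32768 → NEW=0, ERR=2807825/32768
(0,5): OLD=134473847/524288 → NEW=255, ERR=780407/524288
(0,6): OLD=131291969/8388608 → NEW=0, ERR=131291969/8388608
(1,0): OLD=-3755/128 → NEW=0, ERR=-3755/128
(1,1): OLD=86931/1024 → NEW=0, ERR=86931/1024
(1,2): OLD=6509263/32768 → NEW=255, ERR=-1846577/32768
(1,3): OLD=21373507/131072 → NEW=255, ERR=-12049853/131072
(1,4): OLD=639378697/8388608 → NEW=0, ERR=639378697/8388608
(1,5): OLD=17455113625/67108864 → NEW=255, ERR=342353305/67108864
(1,6): OLD=79688746199/1073741824 → NEW=0, ERR=79688746199/1073741824
(2,0): OLD=4026369/16384 → NEW=255, ERR=-151551/16384
(2,1): OLD=33597787/524288 → NEW=0, ERR=33597787/524288
(2,2): OLD=1388266321/8388608 → NEW=255, ERR=-750828719/8388608
(2,3): OLD=2206626953/67108864 → NEW=0, ERR=2206626953/67108864
(2,4): OLD=23845115897/536870912 → NEW=0, ERR=23845115897/536870912
(2,5): OLD=716486337139/17179869184 → NEW=0, ERR=716486337139/17179869184
(2,6): OLD=38416181382485/274877906944 → NEW=255, ERR=-31677684888235/274877906944
(3,0): OLD=1284504753/8388608 → NEW=255, ERR=-854590287/8388608
(3,1): OLD=-1537126243/67108864 → NEW=0, ERR=-1537126243/67108864
(3,2): OLD=107470250503/536870912 → NEW=255, ERR=-29431832057/536870912
(3,3): OLD=223391760369/2147483648 → NEW=0, ERR=223391760369/2147483648
(3,4): OLD=36081942866097/274877906944 → NEW=255, ERR=-34011923404623/274877906944
(3,5): OLD=206855125261667/2199023255552 → NEW=0, ERR=206855125261667/2199023255552
(3,6): OLD=6640960080534653/35184372088832 → NEW=255, ERR=-2331054802117507/35184372088832
(4,0): OLD=124413767039/1073741824 → NEW=0, ERR=124413767039/1073741824
(4,1): OLD=2935848883251/17179869184 → NEW=255, ERR=-1445017758669/17179869184
(4,2): OLD=3337820024157/274877906944 → NEW=0, ERR=3337820024157/274877906944
(4,3): OLD=352269764366351/2199023255552 → NEW=255, ERR=-208481165799409/2199023255552
(4,4): OLD=-563050814122979/17592186044416 → NEW=0, ERR=-563050814122979/17592186044416
(4,5): OLD=-1555092072089987/562949953421312 → NEW=0, ERR=-1555092072089987/562949953421312
(4,6): OLD=1954262309747607419/9007199254740992 → NEW=255, ERR=-342573500211345541/9007199254740992
Output grid:
  Row 0: #..#.#.  (4 black, running=4)
  Row 1: ..##.#.  (4 black, running=8)
  Row 2: #.#...#  (4 black, running=12)
  Row 3: #.#.#.#  (3 black, running=15)
  Row 4: .#.#..#  (4 black, running=19)

Answer: 19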